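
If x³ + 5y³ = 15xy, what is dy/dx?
Differentiate the relation implicitly: treat y = y(x) and apply the chain rule, so every y-derivative picks up a y' = dy/dx factor.

With everything moved to the left-hand side, differentiate term by term:
  d/dx[x^3] = 3x^2
  d/dx[-15xy] = -15x·y' - 15y
  d/dx[5y^3] = 15y^2·y'

Separating the contributions that come from x directly and those that come through y:
  without y':      3x^2 - 15y
  multiplying y':  -15x + 15y^2

so (3x^2 - 15y) + (-15x + 15y^2)·y' = 0, and therefore
  dy/dx = -(3x^2 - 15y)/(-15x + 15y^2) = (x^2/5 - y)/(x - y^2)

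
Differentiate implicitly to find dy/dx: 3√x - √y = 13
Differentiate the relation implicitly: treat y = y(x) and apply the chain rule, so every y-derivative picks up a y' = dy/dx factor.

With everything moved to the left-hand side, differentiate term by term:
  d/dx[3√(x)] = 3/(2√(x))
  d/dx[-√(y)] = -y'/(2√(y))
  d/dx[-13] = 0

Separating the contributions that come from x directly and those that come through y:
  without y':      3/(2√(x))
  multiplying y':  -1/(2√(y))

so (3/(2√(x))) + (-1/(2√(y)))·y' = 0, and therefore
  dy/dx = -(3/(2√(x)))/(-1/(2√(y))) = 3√(y)/√(x)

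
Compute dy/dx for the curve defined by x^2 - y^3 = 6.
Apply d/dx to both sides, remembering that y depends on x. Each occurrence of y therefore brings in a y' = dy/dx via the chain rule.

With F(x, y) equal to the left-hand side minus the right, differentiate F term by term:
  d/dx[x^2] = 2x
  d/dx[-y^3] = -3y^2·y'
  d/dx[-6] = 0
Adding these up, d/dx[F] = 0 becomes
  (2x) + (-3y^2)·y' = 0,
so isolating y',
  dy/dx = -(2x)/(-3y^2) = 2x/(3y^2)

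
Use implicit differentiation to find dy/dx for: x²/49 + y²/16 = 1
Apply d/dx to both sides, remembering that y depends on x. Each occurrence of y therefore brings in a y' = dy/dx via the chain rule.

With F(x, y) equal to the left-hand side minus the right, differentiate F term by term:
  d/dx[x^2/49] = 2x/49
  d/dx[y^2/16] = y·y'/8
  d/dx[-1] = 0
Adding these up, d/dx[F] = 0 becomes
  (2x/49) + (y/8)·y' = 0,
so isolating y',
  dy/dx = -(2x/49)/(y/8) = -16x/(49y)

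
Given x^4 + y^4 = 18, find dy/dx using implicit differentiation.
Take d/dx of both sides. Since y is implicitly a function of x, the chain rule attaches a y' = dy/dx factor whenever we differentiate through y.

Set F(x, y) = (left side) − (right side), so the curve is F = 0. Differentiating each term of F:
  d/dx[x^4] = 4x^3
  d/dx[y^4] = 4y^3·y'
  d/dx[-18] = 0

Collecting, the y'-free part is the partial derivative in x and the y' coefficient is the partial derivative in y:
  ∂F/∂x = 4x^3
  ∂F/∂y = 4y^3

so d/dx[F(x, y(x))] = ∂F/∂x + (∂F/∂y)·y' = 0. Rearranging,
  dy/dx = -(∂F/∂x)/(∂F/∂y) = -(4x^3)/(4y^3) = -x^3/y^3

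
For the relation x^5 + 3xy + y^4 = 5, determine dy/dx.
Differentiate the relation implicitly: treat y = y(x) and apply the chain rule, so every y-derivative picks up a y' = dy/dx factor.

With everything moved to the left-hand side, differentiate term by term:
  d/dx[x^5] = 5x^4
  d/dx[3xy] = 3x·y' + 3y
  d/dx[y^4] = 4y^3·y'
  d/dx[-5] = 0

Separating the contributions that come from x directly and those that come through y:
  without y':      5x^4 + 3y
  multiplying y':  3x + 4y^3

so (5x^4 + 3y) + (3x + 4y^3)·y' = 0, and therefore
  dy/dx = -(5x^4 + 3y)/(3x + 4y^3) = (-5x^4 - 3y)/(3x + 4y^3)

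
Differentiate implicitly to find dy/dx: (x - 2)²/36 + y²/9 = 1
Differentiate both sides with respect to x, treating y as y(x). By the chain rule, any term containing y contributes a factor of y' = dy/dx when we differentiate it.

Move every term to one side and write the relation as F(x, y) = 0. Term by term,
  d/dx[y^2/9] = 2y·y'/9
  d/dx[(x - 2)^2/36] = x/18 - 1/9
  d/dx[-1] = 0

The pieces without y' make up ∂F/∂x and the coefficient of y' is ∂F/∂y:
  ∂F/∂x = x/18 - 1/9,
  ∂F/∂y = 2y/9.

Since d/dx[F] = ∂F/∂x + (∂F/∂y)·y' = 0, solve for y':
  (∂F/∂y)·y' = -∂F/∂x
  dy/dx = -(∂F/∂x)/(∂F/∂y) = -(x/18 - 1/9)/(2y/9)
        = -((x - 2)/18)/(2y/9) = (2 - x)/(4y)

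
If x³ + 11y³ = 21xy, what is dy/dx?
Apply d/dx to both sides, remembering that y depends on x. Each occurrence of y therefore brings in a y' = dy/dx via the chain rule.

With F(x, y) equal to the left-hand side minus the right, differentiate F term by term:
  d/dx[x^3] = 3x^2
  d/dx[-21xy] = -21x·y' - 21y
  d/dx[11y^3] = 33y^2·y'
Adding these up, d/dx[F] = 0 becomes
  (3x^2 - 21y) + (-21x + 33y^2)·y' = 0,
so isolating y',
  dy/dx = -(3x^2 - 21y)/(-21x + 33y^2) = (x^2 - 7y)/(7x - 11y^2)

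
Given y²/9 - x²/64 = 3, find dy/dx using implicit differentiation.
Take d/dx of both sides. Since y is implicitly a function of x, the chain rule attaches a y' = dy/dx factor whenever we differentiate through y.

Set F(x, y) = (left side) − (right side), so the curve is F = 0. Differentiating each term of F:
  d/dx[-x^2/64] = -x/32
  d/dx[y^2/9] = 2y·y'/9
  d/dx[-3] = 0

Collecting, the y'-free part is the partial derivative in x and the y' coefficient is the partial derivative in y:
  ∂F/∂x = -x/32
  ∂F/∂y = 2y/9

so d/dx[F(x, y(x))] = ∂F/∂x + (∂F/∂y)·y' = 0. Rearranging,
  dy/dx = -(∂F/∂x)/(∂F/∂y) = -(-x/32)/(2y/9) = 9x/(64y)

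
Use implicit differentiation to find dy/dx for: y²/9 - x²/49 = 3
Apply d/dx to both sides, remembering that y depends on x. Each occurrence of y therefore brings in a y' = dy/dx via the chain rule.

With F(x, y) equal to the left-hand side minus the right, differentiate F term by term:
  d/dx[-x^2/49] = -2x/49
  d/dx[y^2/9] = 2y·y'/9
  d/dx[-3] = 0
Adding these up, d/dx[F] = 0 becomes
  (-2x/49) + (2y/9)·y' = 0,
so isolating y',
  dy/dx = -(-2x/49)/(2y/9) = 9x/(49y)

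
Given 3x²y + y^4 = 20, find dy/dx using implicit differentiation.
Apply d/dx to both sides, remembering that y depends on x. Each occurrence of y therefore brings in a y' = dy/dx via the chain rule.

With F(x, y) equal to the left-hand side minus the right, differentiate F term by term:
  d/dx[3x^2y] = 3x^2·y' + 6xy
  d/dx[y^4] = 4y^3·y'
  d/dx[-20] = 0
Adding these up, d/dx[F] = 0 becomes
  (6xy) + (3x^2 + 4y^3)·y' = 0,
so isolating y',
  dy/dx = -(6xy)/(3x^2 + 4y^3) = -6xy/(3x^2 + 4y^3)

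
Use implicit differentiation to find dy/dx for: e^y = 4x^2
Apply d/dx to both sides, remembering that y depends on x. Each occurrence of y therefore brings in a y' = dy/dx via the chain rule.

With F(x, y) equal to the left-hand side minus the right, differentiate F term by term:
  d/dx[-4x^2] = -8x
  d/dx[e^(y)] = y'·e^(y)
Adding these up, d/dx[F] = 0 becomes
  (-8x) + (e^(y))·y' = 0,
so isolating y',
  dy/dx = -(-8x)/(e^(y)) = 8x·e^(-y)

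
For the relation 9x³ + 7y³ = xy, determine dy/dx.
Differentiate both sides with respect to x, treating y as y(x). By the chain rule, any term containing y contributes a factor of y' = dy/dx when we differentiate it.

Move every term to one side and write the relation as F(x, y) = 0. Term by term,
  d/dx[9x^3] = 27x^2
  d/dx[-xy] = -x·y' - y
  d/dx[7y^3] = 21y^2·y'

The pieces without y' make up ∂F/∂x and the coefficient of y' is ∂F/∂y:
  ∂F/∂x = 27x^2 - y,
  ∂F/∂y = -x + 21y^2.

Since d/dx[F] = ∂F/∂x + (∂F/∂y)·y' = 0, solve for y':
  (∂F/∂y)·y' = -∂F/∂x
  dy/dx = -(∂F/∂x)/(∂F/∂y) = -(27x^2 - y)/(-x + 21y^2) = (27x^2 - y)/(x - 21y^2)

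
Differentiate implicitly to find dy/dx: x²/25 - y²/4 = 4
Apply d/dx to both sides, remembering that y depends on x. Each occurrence of y therefore brings in a y' = dy/dx via the chain rule.

With F(x, y) equal to the left-hand side minus the right, differentiate F term by term:
  d/dx[x^2/25] = 2x/25
  d/dx[-y^2/4] = -y·y'/2
  d/dx[-4] = 0
Adding these up, d/dx[F] = 0 becomes
  (2x/25) + (-y/2)·y' = 0,
so isolating y',
  dy/dx = -(2x/25)/(-y/2) = 4x/(25y)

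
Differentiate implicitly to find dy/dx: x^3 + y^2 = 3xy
Apply d/dx to both sides, remembering that y depends on x. Each occurrence of y therefore brings in a y' = dy/dx via the chain rule.

With F(x, y) equal to the left-hand side minus the right, differentiate F term by term:
  d/dx[x^3] = 3x^2
  d/dx[-3xy] = -3x·y' - 3y
  d/dx[y^2] = 2y·y'
Adding these up, d/dx[F] = 0 becomes
  (3x^2 - 3y) + (-3x + 2y)·y' = 0,
so isolating y',
  dy/dx = -(3x^2 - 3y)/(-3x + 2y) = 3(x^2 - y)/(3x - 2y)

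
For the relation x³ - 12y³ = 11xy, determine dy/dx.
Differentiate the relation implicitly: treat y = y(x) and apply the chain rule, so every y-derivative picks up a y' = dy/dx factor.

With everything moved to the left-hand side, differentiate term by term:
  d/dx[x^3] = 3x^2
  d/dx[-11xy] = -11x·y' - 11y
  d/dx[-12y^3] = -36y^2·y'

Separating the contributions that come from x directly and those that come through y:
  without y':      3x^2 - 11y
  multiplying y':  -11x - 36y^2

so (3x^2 - 11y) + (-11x - 36y^2)·y' = 0, and therefore
  dy/dx = -(3x^2 - 11y)/(-11x - 36y^2) = (3x^2 - 11y)/(11x + 36y^2)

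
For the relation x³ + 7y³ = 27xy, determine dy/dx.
Take d/dx of both sides. Since y is implicitly a function of x, the chain rule attaches a y' = dy/dx factor whenever we differentiate through y.

Set F(x, y) = (left side) − (right side), so the curve is F = 0. Differentiating each term of F:
  d/dx[x^3] = 3x^2
  d/dx[-27xy] = -27x·y' - 27y
  d/dx[7y^3] = 21y^2·y'

Collecting, the y'-free part is the partial derivative in x and the y' coefficient is the partial derivative in y:
  ∂F/∂x = 3x^2 - 27y
  ∂F/∂y = -27x + 21y^2

so d/dx[F(x, y(x))] = ∂F/∂x + (∂F/∂y)·y' = 0. Rearranging,
  dy/dx = -(∂F/∂x)/(∂F/∂y) = -(3x^2 - 27y)/(-27x + 21y^2) = (x^2 - 9y)/(9x - 7y^2)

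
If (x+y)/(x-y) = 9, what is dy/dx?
Take d/dx of both sides. Since y is implicitly a function of x, the chain rule attaches a y' = dy/dx factor whenever we differentiate through y.

Set F(x, y) = (left side) − (right side), so the curve is F = 0. Differentiating each term of F:
  d/dx[(x + y)/(x - y)] = (y' + 1)/(x - y) + (x + y)(y' - 1)/(x - y)^2
  d/dx[-9] = 0

Collecting, the y'-free part is the partial derivative in x and the y' coefficient is the partial derivative in y:
  ∂F/∂x = 1/(x - y) - (x + y)/(x - y)^2
  ∂F/∂y = 1/(x - y) + (x + y)/(x - y)^2

so d/dx[F(x, y(x))] = ∂F/∂x + (∂F/∂y)·y' = 0. Rearranging,
  dy/dx = -(∂F/∂x)/(∂F/∂y) = -(1/(x - y) - (x + y)/(x - y)^2)/(1/(x - y) + (x + y)/(x - y)^2)
        = -(-2y/(x - y)^2)/(2x/(x - y)^2) = y/x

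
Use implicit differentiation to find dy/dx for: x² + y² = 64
Take d/dx of both sides. Since y is implicitly a function of x, the chain rule attaches a y' = dy/dx factor whenever we differentiate through y.

Set F(x, y) = (left side) − (right side), so the curve is F = 0. Differentiating each term of F:
  d/dx[x^2] = 2x
  d/dx[y^2] = 2y·y'
  d/dx[-64] = 0

Collecting, the y'-free part is the partial derivative in x and the y' coefficient is the partial derivative in y:
  ∂F/∂x = 2x
  ∂F/∂y = 2y

so d/dx[F(x, y(x))] = ∂F/∂x + (∂F/∂y)·y' = 0. Rearranging,
  dy/dx = -(∂F/∂x)/(∂F/∂y) = -(2x)/(2y) = -x/y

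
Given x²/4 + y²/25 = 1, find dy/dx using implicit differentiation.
Differentiate both sides with respect to x, treating y as y(x). By the chain rule, any term containing y contributes a factor of y' = dy/dx when we differentiate it.

Move every term to one side and write the relation as F(x, y) = 0. Term by term,
  d/dx[x^2/4] = x/2
  d/dx[y^2/25] = 2y·y'/25
  d/dx[-1] = 0

The pieces without y' make up ∂F/∂x and the coefficient of y' is ∂F/∂y:
  ∂F/∂x = x/2,
  ∂F/∂y = 2y/25.

Since d/dx[F] = ∂F/∂x + (∂F/∂y)·y' = 0, solve for y':
  (∂F/∂y)·y' = -∂F/∂x
  dy/dx = -(∂F/∂x)/(∂F/∂y) = -(x/2)/(2y/25) = -25x/(4y)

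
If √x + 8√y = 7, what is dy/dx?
Take d/dx of both sides. Since y is implicitly a function of x, the chain rule attaches a y' = dy/dx factor whenever we differentiate through y.

Set F(x, y) = (left side) − (right side), so the curve is F = 0. Differentiating each term of F:
  d/dx[√(x)] = 1/(2√(x))
  d/dx[8√(y)] = 4·y'/√(y)
  d/dx[-7] = 0

Collecting, the y'-free part is the partial derivative in x and the y' coefficient is the partial derivative in y:
  ∂F/∂x = 1/(2√(x))
  ∂F/∂y = 4/√(y)

so d/dx[F(x, y(x))] = ∂F/∂x + (∂F/∂y)·y' = 0. Rearranging,
  dy/dx = -(∂F/∂x)/(∂F/∂y) = -(1/(2√(x)))/(4/√(y)) = -√(y)/(8√(x))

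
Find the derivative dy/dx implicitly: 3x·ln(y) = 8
Take d/dx of both sides. Since y is implicitly a function of x, the chain rule attaches a y' = dy/dx factor whenever we differentiate through y.

Set F(x, y) = (left side) − (right side), so the curve is F = 0. Differentiating each term of F:
  d/dx[3x·ln(y)] = 3x·y'/y + 3ln(y)
  d/dx[-8] = 0

Collecting, the y'-free part is the partial derivative in x and the y' coefficient is the partial derivative in y:
  ∂F/∂x = 3ln(y)
  ∂F/∂y = 3x/y

so d/dx[F(x, y(x))] = ∂F/∂x + (∂F/∂y)·y' = 0. Rearranging,
  dy/dx = -(∂F/∂x)/(∂F/∂y) = -(3ln(y))/(3x/y) = -y·ln(y)/x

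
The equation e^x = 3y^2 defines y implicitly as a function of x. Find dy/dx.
Differentiate both sides with respect to x, treating y as y(x). By the chain rule, any term containing y contributes a factor of y' = dy/dx when we differentiate it.

Move every term to one side and write the relation as F(x, y) = 0. Term by term,
  d/dx[-3y^2] = -6y·y'
  d/dx[e^(x)] = e^(x)

The pieces without y' make up ∂F/∂x and the coefficient of y' is ∂F/∂y:
  ∂F/∂x = e^(x),
  ∂F/∂y = -6y.

Since d/dx[F] = ∂F/∂x + (∂F/∂y)·y' = 0, solve for y':
  (∂F/∂y)·y' = -∂F/∂x
  dy/dx = -(∂F/∂x)/(∂F/∂y) = -(e^(x))/(-6y) = e^(x)/(6y)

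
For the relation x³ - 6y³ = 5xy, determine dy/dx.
Take d/dx of both sides. Since y is implicitly a function of x, the chain rule attaches a y' = dy/dx factor whenever we differentiate through y.

Set F(x, y) = (left side) − (right side), so the curve is F = 0. Differentiating each term of F:
  d/dx[x^3] = 3x^2
  d/dx[-5xy] = -5x·y' - 5y
  d/dx[-6y^3] = -18y^2·y'

Collecting, the y'-free part is the partial derivative in x and the y' coefficient is the partial derivative in y:
  ∂F/∂x = 3x^2 - 5y
  ∂F/∂y = -5x - 18y^2

so d/dx[F(x, y(x))] = ∂F/∂x + (∂F/∂y)·y' = 0. Rearranging,
  dy/dx = -(∂F/∂x)/(∂F/∂y) = -(3x^2 - 5y)/(-5x - 18y^2) = (3x^2 - 5y)/(5x + 18y^2)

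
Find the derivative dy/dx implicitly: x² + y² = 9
Take d/dx of both sides. Since y is implicitly a function of x, the chain rule attaches a y' = dy/dx factor whenever we differentiate through y.

Set F(x, y) = (left side) − (right side), so the curve is F = 0. Differentiating each term of F:
  d/dx[x^2] = 2x
  d/dx[y^2] = 2y·y'
  d/dx[-9] = 0

Collecting, the y'-free part is the partial derivative in x and the y' coefficient is the partial derivative in y:
  ∂F/∂x = 2x
  ∂F/∂y = 2y

so d/dx[F(x, y(x))] = ∂F/∂x + (∂F/∂y)·y' = 0. Rearranging,
  dy/dx = -(∂F/∂x)/(∂F/∂y) = -(2x)/(2y) = -x/y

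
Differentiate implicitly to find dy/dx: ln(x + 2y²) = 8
Differentiate the relation implicitly: treat y = y(x) and apply the chain rule, so every y-derivative picks up a y' = dy/dx factor.

With everything moved to the left-hand side, differentiate term by term:
  d/dx[ln(x + 2y^2)] = (4y·y' + 1)/(x + 2y^2)
  d/dx[-8] = 0

Separating the contributions that come from x directly and those that come through y:
  without y':      1/(x + 2y^2)
  multiplying y':  4y/(x + 2y^2)

so (1/(x + 2y^2)) + (4y/(x + 2y^2))·y' = 0, and therefore
  dy/dx = -(1/(x + 2y^2))/(4y/(x + 2y^2)) = -1/(4y)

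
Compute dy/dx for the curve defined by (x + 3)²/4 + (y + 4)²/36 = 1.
Apply d/dx to both sides, remembering that y depends on x. Each occurrence of y therefore brings in a y' = dy/dx via the chain rule.

With F(x, y) equal to the left-hand side minus the right, differentiate F term by term:
  d/dx[(x + 3)^2/4] = x/2 + 3/2
  d/dx[(y + 4)^2/36] = y'(y + 4)/18
  d/dx[-1] = 0
Adding these up, d/dx[F] = 0 becomes
  (x/2 + 3/2) + (y/18 + 2/9)·y' = 0,
so isolating y',
  dy/dx = -(x/2 + 3/2)/(y/18 + 2/9)
        = -((x + 3)/2)/((y + 4)/18) = 9(-x - 3)/(y + 4)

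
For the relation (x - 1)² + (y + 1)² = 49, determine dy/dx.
Differentiate the relation implicitly: treat y = y(x) and apply the chain rule, so every y-derivative picks up a y' = dy/dx factor.

With everything moved to the left-hand side, differentiate term by term:
  d/dx[(x - 1)^2] = 2x - 2
  d/dx[(y + 1)^2] = 2·y'(y + 1)
  d/dx[-49] = 0

Separating the contributions that come from x directly and those that come through y:
  without y':      2x - 2
  multiplying y':  2y + 2

so (2x - 2) + (2y + 2)·y' = 0, and therefore
  dy/dx = -(2x - 2)/(2y + 2) = (1 - x)/(y + 1)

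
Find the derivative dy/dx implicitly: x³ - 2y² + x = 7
Take d/dx of both sides. Since y is implicitly a function of x, the chain rule attaches a y' = dy/dx factor whenever we differentiate through y.

Set F(x, y) = (left side) − (right side), so the curve is F = 0. Differentiating each term of F:
  d/dx[x^3] = 3x^2
  d/dx[x] = 1
  d/dx[-2y^2] = -4y·y'
  d/dx[-7] = 0

Collecting, the y'-free part is the partial derivative in x and the y' coefficient is the partial derivative in y:
  ∂F/∂x = 3x^2 + 1
  ∂F/∂y = -4y

so d/dx[F(x, y(x))] = ∂F/∂x + (∂F/∂y)·y' = 0. Rearranging,
  dy/dx = -(∂F/∂x)/(∂F/∂y) = -(3x^2 + 1)/(-4y) = (3x^2 + 1)/(4y)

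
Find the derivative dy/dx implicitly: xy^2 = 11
Apply d/dx to both sides, remembering that y depends on x. Each occurrence of y therefore brings in a y' = dy/dx via the chain rule.

With F(x, y) equal to the left-hand side minus the right, differentiate F term by term:
  d/dx[xy^2] = 2xy·y' + y^2
  d/dx[-11] = 0
Adding these up, d/dx[F] = 0 becomes
  (y^2) + (2xy)·y' = 0,
so isolating y',
  dy/dx = -(y^2)/(2xy) = -y/(2x)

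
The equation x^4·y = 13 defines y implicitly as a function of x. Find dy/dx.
Apply d/dx to both sides, remembering that y depends on x. Each occurrence of y therefore brings in a y' = dy/dx via the chain rule.

With F(x, y) equal to the left-hand side minus the right, differentiate F term by term:
  d/dx[x^4y] = x^4·y' + 4x^3y
  d/dx[-13] = 0
Adding these up, d/dx[F] = 0 becomes
  (4x^3y) + (x^4)·y' = 0,
so isolating y',
  dy/dx = -(4x^3y)/(x^4) = -4y/x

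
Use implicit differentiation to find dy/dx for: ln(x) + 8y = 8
Apply d/dx to both sides, remembering that y depends on x. Each occurrence of y therefore brings in a y' = dy/dx via the chain rule.

With F(x, y) equal to the left-hand side minus the right, differentiate F term by term:
  d/dx[8y] = 8·y'
  d/dx[ln(x)] = 1/x
  d/dx[-8] = 0
Adding these up, d/dx[F] = 0 becomes
  (1/x) + (8)·y' = 0,
so isolating y',
  dy/dx = -(1/x)/(8) = -1/(8x)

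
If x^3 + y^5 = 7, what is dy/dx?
Apply d/dx to both sides, remembering that y depends on x. Each occurrence of y therefore brings in a y' = dy/dx via the chain rule.

With F(x, y) equal to the left-hand side minus the right, differentiate F term by term:
  d/dx[x^3] = 3x^2
  d/dx[y^5] = 5y^4·y'
  d/dx[-7] = 0
Adding these up, d/dx[F] = 0 becomes
  (3x^2) + (5y^4)·y' = 0,
so isolating y',
  dy/dx = -(3x^2)/(5y^4) = -3x^2/(5y^4)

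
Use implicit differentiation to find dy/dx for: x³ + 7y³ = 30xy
Differentiate the relation implicitly: treat y = y(x) and apply the chain rule, so every y-derivative picks up a y' = dy/dx factor.

With everything moved to the left-hand side, differentiate term by term:
  d/dx[x^3] = 3x^2
  d/dx[-30xy] = -30x·y' - 30y
  d/dx[7y^3] = 21y^2·y'

Separating the contributions that come from x directly and those that come through y:
  without y':      3x^2 - 30y
  multiplying y':  -30x + 21y^2

so (3x^2 - 30y) + (-30x + 21y^2)·y' = 0, and therefore
  dy/dx = -(3x^2 - 30y)/(-30x + 21y^2) = (x^2 - 10y)/(10x - 7y^2)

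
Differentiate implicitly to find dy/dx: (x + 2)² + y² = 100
Differentiate both sides with respect to x, treating y as y(x). By the chain rule, any term containing y contributes a factor of y' = dy/dx when we differentiate it.

Move every term to one side and write the relation as F(x, y) = 0. Term by term,
  d/dx[y^2] = 2y·y'
  d/dx[(x + 2)^2] = 2x + 4
  d/dx[-100] = 0

The pieces without y' make up ∂F/∂x and the coefficient of y' is ∂F/∂y:
  ∂F/∂x = 2x + 4,
  ∂F/∂y = 2y.

Since d/dx[F] = ∂F/∂x + (∂F/∂y)·y' = 0, solve for y':
  (∂F/∂y)·y' = -∂F/∂x
  dy/dx = -(∂F/∂x)/(∂F/∂y) = -(2x + 4)/(2y) = (-x - 2)/y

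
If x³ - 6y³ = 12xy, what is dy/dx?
Take d/dx of both sides. Since y is implicitly a function of x, the chain rule attaches a y' = dy/dx factor whenever we differentiate through y.

Set F(x, y) = (left side) − (right side), so the curve is F = 0. Differentiating each term of F:
  d/dx[x^3] = 3x^2
  d/dx[-12xy] = -12x·y' - 12y
  d/dx[-6y^3] = -18y^2·y'

Collecting, the y'-free part is the partial derivative in x and the y' coefficient is the partial derivative in y:
  ∂F/∂x = 3x^2 - 12y
  ∂F/∂y = -12x - 18y^2

so d/dx[F(x, y(x))] = ∂F/∂x + (∂F/∂y)·y' = 0. Rearranging,
  dy/dx = -(∂F/∂x)/(∂F/∂y) = -(3x^2 - 12y)/(-12x - 18y^2) = (x^2 - 4y)/(2(2x + 3y^2))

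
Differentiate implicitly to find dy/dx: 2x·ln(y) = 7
Differentiate both sides with respect to x, treating y as y(x). By the chain rule, any term containing y contributes a factor of y' = dy/dx when we differentiate it.

Move every term to one side and write the relation as F(x, y) = 0. Term by term,
  d/dx[2x·ln(y)] = 2x·y'/y + 2ln(y)
  d/dx[-7] = 0

The pieces without y' make up ∂F/∂x and the coefficient of y' is ∂F/∂y:
  ∂F/∂x = 2ln(y),
  ∂F/∂y = 2x/y.

Since d/dx[F] = ∂F/∂x + (∂F/∂y)·y' = 0, solve for y':
  (∂F/∂y)·y' = -∂F/∂x
  dy/dx = -(∂F/∂x)/(∂F/∂y) = -(2ln(y))/(2x/y) = -y·ln(y)/x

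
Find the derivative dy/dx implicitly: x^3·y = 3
Take d/dx of both sides. Since y is implicitly a function of x, the chain rule attaches a y' = dy/dx factor whenever we differentiate through y.

Set F(x, y) = (left side) − (right side), so the curve is F = 0. Differentiating each term of F:
  d/dx[x^3y] = x^3·y' + 3x^2y
  d/dx[-3] = 0

Collecting, the y'-free part is the partial derivative in x and the y' coefficient is the partial derivative in y:
  ∂F/∂x = 3x^2y
  ∂F/∂y = x^3

so d/dx[F(x, y(x))] = ∂F/∂x + (∂F/∂y)·y' = 0. Rearranging,
  dy/dx = -(∂F/∂x)/(∂F/∂y) = -(3x^2y)/(x^3) = -3y/x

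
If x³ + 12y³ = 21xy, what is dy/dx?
Differentiate the relation implicitly: treat y = y(x) and apply the chain rule, so every y-derivative picks up a y' = dy/dx factor.

With everything moved to the left-hand side, differentiate term by term:
  d/dx[x^3] = 3x^2
  d/dx[-21xy] = -21x·y' - 21y
  d/dx[12y^3] = 36y^2·y'

Separating the contributions that come from x directly and those that come through y:
  without y':      3x^2 - 21y
  multiplying y':  -21x + 36y^2

so (3x^2 - 21y) + (-21x + 36y^2)·y' = 0, and therefore
  dy/dx = -(3x^2 - 21y)/(-21x + 36y^2) = (x^2 - 7y)/(7x - 12y^2)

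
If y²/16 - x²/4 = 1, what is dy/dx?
Differentiate the relation implicitly: treat y = y(x) and apply the chain rule, so every y-derivative picks up a y' = dy/dx factor.

With everything moved to the left-hand side, differentiate term by term:
  d/dx[-x^2/4] = -x/2
  d/dx[y^2/16] = y·y'/8
  d/dx[-1] = 0

Separating the contributions that come from x directly and those that come through y:
  without y':      -x/2
  multiplying y':  y/8

so (-x/2) + (y/8)·y' = 0, and therefore
  dy/dx = -(-x/2)/(y/8) = 4x/y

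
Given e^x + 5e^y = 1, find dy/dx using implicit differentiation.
Apply d/dx to both sides, remembering that y depends on x. Each occurrence of y therefore brings in a y' = dy/dx via the chain rule.

With F(x, y) equal to the left-hand side minus the right, differentiate F term by term:
  d/dx[e^(x)] = e^(x)
  d/dx[5e^(y)] = 5·y'·e^(y)
  d/dx[-1] = 0
Adding these up, d/dx[F] = 0 becomes
  (e^(x)) + (5e^(y))·y' = 0,
so isolating y',
  dy/dx = -(e^(x))/(5e^(y)) = -e^(x - y)/5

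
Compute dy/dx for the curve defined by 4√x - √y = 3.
Differentiate the relation implicitly: treat y = y(x) and apply the chain rule, so every y-derivative picks up a y' = dy/dx factor.

With everything moved to the left-hand side, differentiate term by term:
  d/dx[4√(x)] = 2/√(x)
  d/dx[-√(y)] = -y'/(2√(y))
  d/dx[-3] = 0

Separating the contributions that come from x directly and those that come through y:
  without y':      2/√(x)
  multiplying y':  -1/(2√(y))

so (2/√(x)) + (-1/(2√(y)))·y' = 0, and therefore
  dy/dx = -(2/√(x))/(-1/(2√(y))) = 4√(y)/√(x)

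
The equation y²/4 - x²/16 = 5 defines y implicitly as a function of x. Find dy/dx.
Take d/dx of both sides. Since y is implicitly a function of x, the chain rule attaches a y' = dy/dx factor whenever we differentiate through y.

Set F(x, y) = (left side) − (right side), so the curve is F = 0. Differentiating each term of F:
  d/dx[-x^2/16] = -x/8
  d/dx[y^2/4] = y·y'/2
  d/dx[-5] = 0

Collecting, the y'-free part is the partial derivative in x and the y' coefficient is the partial derivative in y:
  ∂F/∂x = -x/8
  ∂F/∂y = y/2

so d/dx[F(x, y(x))] = ∂F/∂x + (∂F/∂y)·y' = 0. Rearranging,
  dy/dx = -(∂F/∂x)/(∂F/∂y) = -(-x/8)/(y/2) = x/(4y)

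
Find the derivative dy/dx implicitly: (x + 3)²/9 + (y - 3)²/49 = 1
Differentiate both sides with respect to x, treating y as y(x). By the chain rule, any term containing y contributes a factor of y' = dy/dx when we differentiate it.

Move every term to one side and write the relation as F(x, y) = 0. Term by term,
  d/dx[(x + 3)^2/9] = 2x/9 + 2/3
  d/dx[(y - 3)^2/49] = 2·y'(y - 3)/49
  d/dx[-1] = 0

The pieces without y' make up ∂F/∂x and the coefficient of y' is ∂F/∂y:
  ∂F/∂x = 2x/9 + 2/3,
  ∂F/∂y = 2y/49 - 6/49.

Since d/dx[F] = ∂F/∂x + (∂F/∂y)·y' = 0, solve for y':
  (∂F/∂y)·y' = -∂F/∂x
  dy/dx = -(∂F/∂x)/(∂F/∂y) = -(2x/9 + 2/3)/(2y/49 - 6/49)
        = -(2(x + 3)/9)/(2(y - 3)/49) = 49(-x - 3)/(9(y - 3))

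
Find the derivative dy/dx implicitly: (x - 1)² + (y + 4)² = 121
Take d/dx of both sides. Since y is implicitly a function of x, the chain rule attaches a y' = dy/dx factor whenever we differentiate through y.

Set F(x, y) = (left side) − (right side), so the curve is F = 0. Differentiating each term of F:
  d/dx[(x - 1)^2] = 2x - 2
  d/dx[(y + 4)^2] = 2·y'(y + 4)
  d/dx[-121] = 0

Collecting, the y'-free part is the partial derivative in x and the y' coefficient is the partial derivative in y:
  ∂F/∂x = 2x - 2
  ∂F/∂y = 2y + 8

so d/dx[F(x, y(x))] = ∂F/∂x + (∂F/∂y)·y' = 0. Rearranging,
  dy/dx = -(∂F/∂x)/(∂F/∂y) = -(2x - 2)/(2y + 8) = (1 - x)/(y + 4)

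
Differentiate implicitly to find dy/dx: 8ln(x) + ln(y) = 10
Apply d/dx to both sides, remembering that y depends on x. Each occurrence of y therefore brings in a y' = dy/dx via the chain rule.

With F(x, y) equal to the left-hand side minus the right, differentiate F term by term:
  d/dx[8ln(x)] = 8/x
  d/dx[ln(y)] = y'/y
  d/dx[-10] = 0
Adding these up, d/dx[F] = 0 becomes
  (8/x) + (1/y)·y' = 0,
so isolating y',
  dy/dx = -(8/x)/(1/y) = -8y/x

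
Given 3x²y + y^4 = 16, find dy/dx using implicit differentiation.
Differentiate the relation implicitly: treat y = y(x) and apply the chain rule, so every y-derivative picks up a y' = dy/dx factor.

With everything moved to the left-hand side, differentiate term by term:
  d/dx[3x^2y] = 3x^2·y' + 6xy
  d/dx[y^4] = 4y^3·y'
  d/dx[-16] = 0

Separating the contributions that come from x directly and those that come through y:
  without y':      6xy
  multiplying y':  3x^2 + 4y^3

so (6xy) + (3x^2 + 4y^3)·y' = 0, and therefore
  dy/dx = -(6xy)/(3x^2 + 4y^3) = -6xy/(3x^2 + 4y^3)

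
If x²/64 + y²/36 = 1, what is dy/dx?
Differentiate the relation implicitly: treat y = y(x) and apply the chain rule, so every y-derivative picks up a y' = dy/dx factor.

With everything moved to the left-hand side, differentiate term by term:
  d/dx[x^2/64] = x/32
  d/dx[y^2/36] = y·y'/18
  d/dx[-1] = 0

Separating the contributions that come from x directly and those that come through y:
  without y':      x/32
  multiplying y':  y/18

so (x/32) + (y/18)·y' = 0, and therefore
  dy/dx = -(x/32)/(y/18) = -9x/(16y)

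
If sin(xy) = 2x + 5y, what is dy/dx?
Differentiate both sides with respect to x, treating y as y(x). By the chain rule, any term containing y contributes a factor of y' = dy/dx when we differentiate it.

Move every term to one side and write the relation as F(x, y) = 0. Term by term,
  d/dx[-2x] = -2
  d/dx[-5y] = -5·y'
  d/dx[sin(xy)] = (x·y' + y)·cos(xy)

The pieces without y' make up ∂F/∂x and the coefficient of y' is ∂F/∂y:
  ∂F/∂x = y·cos(xy) - 2,
  ∂F/∂y = x·cos(xy) - 5.

Since d/dx[F] = ∂F/∂x + (∂F/∂y)·y' = 0, solve for y':
  (∂F/∂y)·y' = -∂F/∂x
  dy/dx = -(∂F/∂x)/(∂F/∂y) = -(y·cos(xy) - 2)/(x·cos(xy) - 5) = (-y·cos(xy) + 2)/(x·cos(xy) - 5)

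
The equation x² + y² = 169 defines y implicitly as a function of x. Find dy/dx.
Take d/dx of both sides. Since y is implicitly a function of x, the chain rule attaches a y' = dy/dx factor whenever we differentiate through y.

Set F(x, y) = (left side) − (right side), so the curve is F = 0. Differentiating each term of F:
  d/dx[x^2] = 2x
  d/dx[y^2] = 2y·y'
  d/dx[-169] = 0

Collecting, the y'-free part is the partial derivative in x and the y' coefficient is the partial derivative in y:
  ∂F/∂x = 2x
  ∂F/∂y = 2y

so d/dx[F(x, y(x))] = ∂F/∂x + (∂F/∂y)·y' = 0. Rearranging,
  dy/dx = -(∂F/∂x)/(∂F/∂y) = -(2x)/(2y) = -x/y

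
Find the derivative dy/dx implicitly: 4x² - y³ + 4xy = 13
Differentiate the relation implicitly: treat y = y(x) and apply the chain rule, so every y-derivative picks up a y' = dy/dx factor.

With everything moved to the left-hand side, differentiate term by term:
  d/dx[4x^2] = 8x
  d/dx[4xy] = 4x·y' + 4y
  d/dx[-y^3] = -3y^2·y'
  d/dx[-13] = 0

Separating the contributions that come from x directly and those that come through y:
  without y':      8x + 4y
  multiplying y':  4x - 3y^2

so (8x + 4y) + (4x - 3y^2)·y' = 0, and therefore
  dy/dx = -(8x + 4y)/(4x - 3y^2) = 4(-2x - y)/(4x - 3y^2)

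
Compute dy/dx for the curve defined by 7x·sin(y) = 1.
Apply d/dx to both sides, remembering that y depends on x. Each occurrence of y therefore brings in a y' = dy/dx via the chain rule.

With F(x, y) equal to the left-hand side minus the right, differentiate F term by term:
  d/dx[7x·sin(y)] = 7x·y'·cos(y) + 7sin(y)
  d/dx[-1] = 0
Adding these up, d/dx[F] = 0 becomes
  (7sin(y)) + (7x·cos(y))·y' = 0,
so isolating y',
  dy/dx = -(7sin(y))/(7x·cos(y)) = -tan(y)/x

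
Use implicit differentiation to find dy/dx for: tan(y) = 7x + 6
Differentiate both sides with respect to x, treating y as y(x). By the chain rule, any term containing y contributes a factor of y' = dy/dx when we differentiate it.

Move every term to one side and write the relation as F(x, y) = 0. Term by term,
  d/dx[-7x] = -7
  d/dx[tan(y)] = y'(tan(y)^2 + 1)
  d/dx[-6] = 0

The pieces without y' make up ∂F/∂x and the coefficient of y' is ∂F/∂y:
  ∂F/∂x = -7,
  ∂F/∂y = tan(y)^2 + 1.

Since d/dx[F] = ∂F/∂x + (∂F/∂y)·y' = 0, solve for y':
  (∂F/∂y)·y' = -∂F/∂x
  dy/dx = -(∂F/∂x)/(∂F/∂y) = -(-7)/(tan(y)^2 + 1) = 7cos(y)^2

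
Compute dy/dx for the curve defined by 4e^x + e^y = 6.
Take d/dx of both sides. Since y is implicitly a function of x, the chain rule attaches a y' = dy/dx factor whenever we differentiate through y.

Set F(x, y) = (left side) − (right side), so the curve is F = 0. Differentiating each term of F:
  d/dx[4e^(x)] = 4e^(x)
  d/dx[e^(y)] = y'·e^(y)
  d/dx[-6] = 0

Collecting, the y'-free part is the partial derivative in x and the y' coefficient is the partial derivative in y:
  ∂F/∂x = 4e^(x)
  ∂F/∂y = e^(y)

so d/dx[F(x, y(x))] = ∂F/∂x + (∂F/∂y)·y' = 0. Rearranging,
  dy/dx = -(∂F/∂x)/(∂F/∂y) = -(4e^(x))/(e^(y)) = -4e^(x - y)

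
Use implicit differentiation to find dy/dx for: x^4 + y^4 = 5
Differentiate the relation implicitly: treat y = y(x) and apply the chain rule, so every y-derivative picks up a y' = dy/dx factor.

With everything moved to the left-hand side, differentiate term by term:
  d/dx[x^4] = 4x^3
  d/dx[y^4] = 4y^3·y'
  d/dx[-5] = 0

Separating the contributions that come from x directly and those that come through y:
  without y':      4x^3
  multiplying y':  4y^3

so (4x^3) + (4y^3)·y' = 0, and therefore
  dy/dx = -(4x^3)/(4y^3) = -x^3/y^3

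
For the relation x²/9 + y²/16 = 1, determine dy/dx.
Apply d/dx to both sides, remembering that y depends on x. Each occurrence of y therefore brings in a y' = dy/dx via the chain rule.

With F(x, y) equal to the left-hand side minus the right, differentiate F term by term:
  d/dx[x^2/9] = 2x/9
  d/dx[y^2/16] = y·y'/8
  d/dx[-1] = 0
Adding these up, d/dx[F] = 0 becomes
  (2x/9) + (y/8)·y' = 0,
so isolating y',
  dy/dx = -(2x/9)/(y/8) = -16x/(9y)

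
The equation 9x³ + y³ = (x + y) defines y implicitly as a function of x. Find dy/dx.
Differentiate both sides with respect to x, treating y as y(x). By the chain rule, any term containing y contributes a factor of y' = dy/dx when we differentiate it.

Move every term to one side and write the relation as F(x, y) = 0. Term by term,
  d/dx[9x^3] = 27x^2
  d/dx[-x] = -1
  d/dx[y^3] = 3y^2·y'
  d/dx[-y] = -y'

The pieces without y' make up ∂F/∂x and the coefficient of y' is ∂F/∂y:
  ∂F/∂x = 27x^2 - 1,
  ∂F/∂y = 3y^2 - 1.

Since d/dx[F] = ∂F/∂x + (∂F/∂y)·y' = 0, solve for y':
  (∂F/∂y)·y' = -∂F/∂x
  dy/dx = -(∂F/∂x)/(∂F/∂y) = -(27x^2 - 1)/(3y^2 - 1) = (1 - 27x^2)/(3y^2 - 1)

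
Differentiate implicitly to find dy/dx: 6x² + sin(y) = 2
Differentiate both sides with respect to x, treating y as y(x). By the chain rule, any term containing y contributes a factor of y' = dy/dx when we differentiate it.

Move every term to one side and write the relation as F(x, y) = 0. Term by term,
  d/dx[6x^2] = 12x
  d/dx[sin(y)] = y'·cos(y)
  d/dx[-2] = 0

The pieces without y' make up ∂F/∂x and the coefficient of y' is ∂F/∂y:
  ∂F/∂x = 12x,
  ∂F/∂y = cos(y).

Since d/dx[F] = ∂F/∂x + (∂F/∂y)·y' = 0, solve for y':
  (∂F/∂y)·y' = -∂F/∂x
  dy/dx = -(∂F/∂x)/(∂F/∂y) = -(12x)/(cos(y)) = -12x/cos(y)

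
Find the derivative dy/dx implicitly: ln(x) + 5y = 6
Differentiate both sides with respect to x, treating y as y(x). By the chain rule, any term containing y contributes a factor of y' = dy/dx when we differentiate it.

Move every term to one side and write the relation as F(x, y) = 0. Term by term,
  d/dx[5y] = 5·y'
  d/dx[ln(x)] = 1/x
  d/dx[-6] = 0

The pieces without y' make up ∂F/∂x and the coefficient of y' is ∂F/∂y:
  ∂F/∂x = 1/x,
  ∂F/∂y = 5.

Since d/dx[F] = ∂F/∂x + (∂F/∂y)·y' = 0, solve for y':
  (∂F/∂y)·y' = -∂F/∂x
  dy/dx = -(∂F/∂x)/(∂F/∂y) = -(1/x)/(5) = -1/(5x)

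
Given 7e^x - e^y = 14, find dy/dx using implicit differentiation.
Apply d/dx to both sides, remembering that y depends on x. Each occurrence of y therefore brings in a y' = dy/dx via the chain rule.

With F(x, y) equal to the left-hand side minus the right, differentiate F term by term:
  d/dx[7e^(x)] = 7e^(x)
  d/dx[-e^(y)] = -y'·e^(y)
  d/dx[-14] = 0
Adding these up, d/dx[F] = 0 becomes
  (7e^(x)) + (-e^(y))·y' = 0,
so isolating y',
  dy/dx = -(7e^(x))/(-e^(y)) = 7e^(x - y)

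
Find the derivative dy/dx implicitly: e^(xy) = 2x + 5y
Differentiate the relation implicitly: treat y = y(x) and apply the chain rule, so every y-derivative picks up a y' = dy/dx factor.

With everything moved to the left-hand side, differentiate term by term:
  d/dx[-2x] = -2
  d/dx[-5y] = -5·y'
  d/dx[e^(xy)] = (x·y' + y)·e^(xy)

Separating the contributions that come from x directly and those that come through y:
  without y':      y·e^(xy) - 2
  multiplying y':  x·e^(xy) - 5

so (y·e^(xy) - 2) + (x·e^(xy) - 5)·y' = 0, and therefore
  dy/dx = -(y·e^(xy) - 2)/(x·e^(xy) - 5) = (-y·e^(xy) + 2)/(x·e^(xy) - 5)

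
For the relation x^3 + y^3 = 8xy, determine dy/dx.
Differentiate both sides with respect to x, treating y as y(x). By the chain rule, any term containing y contributes a factor of y' = dy/dx when we differentiate it.

Move every term to one side and write the relation as F(x, y) = 0. Term by term,
  d/dx[x^3] = 3x^2
  d/dx[-8xy] = -8x·y' - 8y
  d/dx[y^3] = 3y^2·y'

The pieces without y' make up ∂F/∂x and the coefficient of y' is ∂F/∂y:
  ∂F/∂x = 3x^2 - 8y,
  ∂F/∂y = -8x + 3y^2.

Since d/dx[F] = ∂F/∂x + (∂F/∂y)·y' = 0, solve for y':
  (∂F/∂y)·y' = -∂F/∂x
  dy/dx = -(∂F/∂x)/(∂F/∂y) = -(3x^2 - 8y)/(-8x + 3y^2) = (3x^2 - 8y)/(8x - 3y^2)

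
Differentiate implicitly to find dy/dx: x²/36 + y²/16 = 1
Differentiate the relation implicitly: treat y = y(x) and apply the chain rule, so every y-derivative picks up a y' = dy/dx factor.

With everything moved to the left-hand side, differentiate term by term:
  d/dx[x^2/36] = x/18
  d/dx[y^2/16] = y·y'/8
  d/dx[-1] = 0

Separating the contributions that come from x directly and those that come through y:
  without y':      x/18
  multiplying y':  y/8

so (x/18) + (y/8)·y' = 0, and therefore
  dy/dx = -(x/18)/(y/8) = -4x/(9y)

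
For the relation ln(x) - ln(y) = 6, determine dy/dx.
Differentiate the relation implicitly: treat y = y(x) and apply the chain rule, so every y-derivative picks up a y' = dy/dx factor.

With everything moved to the left-hand side, differentiate term by term:
  d/dx[ln(x)] = 1/x
  d/dx[-ln(y)] = -y'/y
  d/dx[-6] = 0

Separating the contributions that come from x directly and those that come through y:
  without y':      1/x
  multiplying y':  -1/y

so (1/x) + (-1/y)·y' = 0, and therefore
  dy/dx = -(1/x)/(-1/y) = y/x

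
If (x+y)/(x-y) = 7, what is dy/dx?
Apply d/dx to both sides, remembering that y depends on x. Each occurrence of y therefore brings in a y' = dy/dx via the chain rule.

With F(x, y) equal to the left-hand side minus the right, differentiate F term by term:
  d/dx[(x + y)/(x - y)] = (y' + 1)/(x - y) + (x + y)(y' - 1)/(x - y)^2
  d/dx[-7] = 0
Adding these up, d/dx[F] = 0 becomes
  (1/(x - y) - (x + y)/(x - y)^2) + (1/(x - y) + (x + y)/(x - y)^2)·y' = 0,
so isolating y',
  dy/dx = -(1/(x - y) - (x + y)/(x - y)^2)/(1/(x - y) + (x + y)/(x - y)^2)
        = -(-2y/(x - y)^2)/(2x/(x - y)^2) = y/x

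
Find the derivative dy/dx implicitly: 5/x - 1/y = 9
Take d/dx of both sides. Since y is implicitly a function of x, the chain rule attaches a y' = dy/dx factor whenever we differentiate through y.

Set F(x, y) = (left side) − (right side), so the curve is F = 0. Differentiating each term of F:
  d/dx[-1/y] = y'/y^2
  d/dx[5/x] = -5/x^2
  d/dx[-9] = 0

Collecting, the y'-free part is the partial derivative in x and the y' coefficient is the partial derivative in y:
  ∂F/∂x = -5/x^2
  ∂F/∂y = y^(-2)

so d/dx[F(x, y(x))] = ∂F/∂x + (∂F/∂y)·y' = 0. Rearranging,
  dy/dx = -(∂F/∂x)/(∂F/∂y) = -(-5/x^2)/(y^(-2)) = 5y^2/x^2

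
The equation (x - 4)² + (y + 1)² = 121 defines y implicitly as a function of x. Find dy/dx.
Take d/dx of both sides. Since y is implicitly a function of x, the chain rule attaches a y' = dy/dx factor whenever we differentiate through y.

Set F(x, y) = (left side) − (right side), so the curve is F = 0. Differentiating each term of F:
  d/dx[(x - 4)^2] = 2x - 8
  d/dx[(y + 1)^2] = 2·y'(y + 1)
  d/dx[-121] = 0

Collecting, the y'-free part is the partial derivative in x and the y' coefficient is the partial derivative in y:
  ∂F/∂x = 2x - 8
  ∂F/∂y = 2y + 2

so d/dx[F(x, y(x))] = ∂F/∂x + (∂F/∂y)·y' = 0. Rearranging,
  dy/dx = -(∂F/∂x)/(∂F/∂y) = -(2x - 8)/(2y + 2) = (4 - x)/(y + 1)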